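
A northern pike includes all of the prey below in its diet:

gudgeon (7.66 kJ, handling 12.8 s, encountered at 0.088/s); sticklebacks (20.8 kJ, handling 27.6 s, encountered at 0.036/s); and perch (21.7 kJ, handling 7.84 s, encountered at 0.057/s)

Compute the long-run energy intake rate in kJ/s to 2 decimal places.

0.75 kJ/s

Energy encountered per unit search time: 0.088×7.66 + 0.036×20.8 + 0.057×21.7 = 2.66 kJ/s.
Handling time per unit search time: 0.088×12.8 + 0.036×27.6 + 0.057×7.84 = 2.567.
Rate = 2.66/(1 + 2.567) = 0.7457 kJ/s.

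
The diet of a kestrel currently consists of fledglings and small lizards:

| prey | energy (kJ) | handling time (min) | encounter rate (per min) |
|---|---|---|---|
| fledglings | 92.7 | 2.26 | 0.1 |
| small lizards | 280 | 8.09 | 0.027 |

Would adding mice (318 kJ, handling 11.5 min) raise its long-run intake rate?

Yes

Current rate: (0.1×92.7 + 0.027×280)/(1 + 0.1×2.26 + 0.027×8.09) = 11.65 kJ/min.
mice: E/h = 318/11.5 = 27.65 kJ/min.
Since 27.65 > R, including mice increases the long-run rate.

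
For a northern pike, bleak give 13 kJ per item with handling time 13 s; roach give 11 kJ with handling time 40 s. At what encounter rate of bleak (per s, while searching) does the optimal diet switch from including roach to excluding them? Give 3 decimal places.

At the threshold, the rate on bleak alone equals the profitability of roach: λ·13/(1 + λ·13) = 11/40 = 0.275.
Rearranging, λ(13 − 0.275×13) = 0.275, so λ = 0.275/9.425 = 0.02918 per s.

0.029 per s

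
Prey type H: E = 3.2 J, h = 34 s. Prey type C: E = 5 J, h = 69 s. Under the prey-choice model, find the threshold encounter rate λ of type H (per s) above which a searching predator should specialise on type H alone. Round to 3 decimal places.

0.098 per s

Drop type C once their profitability E₂/h₂ falls below the rate achievable on type H alone: E₂/h₂ = λE₁/(1 + λh₁).
Solve for λ: λE₁h₂ = E₂(1 + λh₁) → λ(E₁h₂ − E₂h₁) = E₂ → λ = E₂/(E₁h₂ − E₂h₁).
λ = 5/(3.2×69 − 5×34) = 5/50.8 = 0.09843 per s.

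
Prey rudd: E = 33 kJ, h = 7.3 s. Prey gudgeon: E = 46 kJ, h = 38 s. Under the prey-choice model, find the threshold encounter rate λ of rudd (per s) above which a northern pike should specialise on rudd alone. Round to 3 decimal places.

At the threshold, the rate on rudd alone equals the profitability of gudgeon: λ·33/(1 + λ·7.3) = 46/38 = 1.211.
Rearranging, λ(33 − 1.211×7.3) = 1.211, so λ = 1.211/24.16 = 0.0501 per s.

0.050 per s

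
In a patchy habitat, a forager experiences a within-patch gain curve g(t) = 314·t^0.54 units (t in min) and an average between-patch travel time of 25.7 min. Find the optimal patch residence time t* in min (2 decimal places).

By the marginal value theorem, leave when the instantaneous gain rate g'(t) equals the habitat-wide average g(t)/(T + t).
g'(t) = 0.54·314·t^-0.46. Setting 0.54·314·t^-0.46 = 314·t^0.54/(25.7+t) gives 0.54(25.7+t) = t, so 0.46·t = 0.54×25.7.
t* = 0.54×25.7/0.46 = 30.17 min.

30.17 min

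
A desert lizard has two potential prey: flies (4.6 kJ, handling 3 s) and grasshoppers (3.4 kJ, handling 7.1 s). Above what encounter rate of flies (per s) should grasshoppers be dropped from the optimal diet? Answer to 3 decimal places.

At the threshold, the rate on flies alone equals the profitability of grasshoppers: λ·4.6/(1 + λ·3) = 3.4/7.1 = 0.4789.
Rearranging, λ(4.6 − 0.4789×3) = 0.4789, so λ = 0.4789/3.163 = 0.1514 per s.

0.151 per s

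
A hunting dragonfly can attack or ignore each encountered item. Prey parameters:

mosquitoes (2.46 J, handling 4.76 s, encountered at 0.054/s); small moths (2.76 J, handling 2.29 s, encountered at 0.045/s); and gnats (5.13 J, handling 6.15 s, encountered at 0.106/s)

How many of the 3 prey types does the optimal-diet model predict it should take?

3

Profitabilities (E/h, J/s): small moths 1.21, gnats 0.834, mosquitoes 0.517. Add prey in this order while the next type's profitability exceeds the intake rate on those already taken.
Rate on top 1: 0.1126. gnats: 0.834 > 0.1126 → include.
Rate on top 2: 0.3806. mosquitoes: 0.517 > 0.3806 → include.
Optimal diet: small moths, gnats, mosquitoes — 3 of 3 types.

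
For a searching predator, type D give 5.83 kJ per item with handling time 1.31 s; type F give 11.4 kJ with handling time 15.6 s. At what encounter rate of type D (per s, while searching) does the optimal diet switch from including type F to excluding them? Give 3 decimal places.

The zero-one rule: include type F iff E₂/h₂ > λE₁/(1+λh₁). Equality gives the switch point.
λE₁h₂ = E₂ + λE₂h₁ ⇒ λ = E₂/(E₁h₂ − E₂h₁) = 11.4/(90.95 − 14.93) = 0.15 per s.

0.150 per s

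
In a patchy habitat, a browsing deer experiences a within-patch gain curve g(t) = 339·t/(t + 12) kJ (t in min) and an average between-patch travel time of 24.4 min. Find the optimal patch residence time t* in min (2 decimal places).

17.11 min

By the marginal value theorem, leave when the instantaneous gain rate g'(t) equals the habitat-wide average g(t)/(T + t).
g'(t) = 339·12/(t + 12)². Setting 339·12/(t+12)² = 339t/[(t+12)(24.4+t)] gives 12(24.4+t) = t(t+12), so t² = 12×24.4 = 292.8.
t* = √292.8 = 17.11 min.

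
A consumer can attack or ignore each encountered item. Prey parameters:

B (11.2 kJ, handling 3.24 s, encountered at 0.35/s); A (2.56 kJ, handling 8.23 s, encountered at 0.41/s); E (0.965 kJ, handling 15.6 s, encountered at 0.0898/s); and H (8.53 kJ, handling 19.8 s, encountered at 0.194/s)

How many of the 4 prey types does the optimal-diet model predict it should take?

1

Rank by E/h (kJ/s): B 3.46, H 0.431, A 0.311, E 0.0619. Include each in turn until the next type's E/h falls below the running intake rate.
Rate on top 1: 1.837. H: 0.431 < 1.837 → exclude; stop.
Optimal diet: B — 1 of 4 types.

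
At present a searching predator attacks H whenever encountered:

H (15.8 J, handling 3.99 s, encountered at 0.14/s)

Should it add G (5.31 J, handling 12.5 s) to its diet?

Intake rate on the current diet: R = (0.14×15.8) / (1 + 0.14×3.99) = 2.212/1.559 = 1.419 J/s.
G: E/h = 5.31/12.5 = 0.4248 J/s.
0.4248 < 1.419, so adding G would lower the average — exclude it.

No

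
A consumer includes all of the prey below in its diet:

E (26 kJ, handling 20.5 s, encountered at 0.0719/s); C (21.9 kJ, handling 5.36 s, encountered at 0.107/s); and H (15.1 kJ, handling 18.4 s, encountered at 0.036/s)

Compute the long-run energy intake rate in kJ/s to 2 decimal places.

1.28 kJ/s

Energy encountered per unit search time: 0.0719×26 + 0.107×21.9 + 0.036×15.1 = 4.756 kJ/s.
Handling time per unit search time: 0.0719×20.5 + 0.107×5.36 + 0.036×18.4 = 2.71.
Rate = 4.756/(1 + 2.71) = 1.282 kJ/s.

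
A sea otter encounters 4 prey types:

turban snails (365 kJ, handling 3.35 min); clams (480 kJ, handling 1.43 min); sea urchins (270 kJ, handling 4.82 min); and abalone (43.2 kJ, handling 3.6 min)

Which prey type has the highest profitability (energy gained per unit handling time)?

Profitability E/h (kJ/min): turban snails = 365/3.35 = 109, clams = 480/1.43 = 336, sea urchins = 270/4.82 = 56, abalone = 43.2/3.6 = 12.
Ranked: clams > turban snails > sea urchins > abalone.

clams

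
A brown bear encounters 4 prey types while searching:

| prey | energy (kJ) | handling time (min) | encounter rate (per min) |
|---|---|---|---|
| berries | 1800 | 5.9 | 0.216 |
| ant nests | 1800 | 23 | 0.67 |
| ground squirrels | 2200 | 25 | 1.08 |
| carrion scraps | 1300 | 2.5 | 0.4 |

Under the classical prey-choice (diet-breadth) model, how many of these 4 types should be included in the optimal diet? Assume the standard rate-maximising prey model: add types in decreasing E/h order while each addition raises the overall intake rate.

2

E/h in descending order: carrion scraps 520, berries 305, ground squirrels 88, ant nests 78.3 kJ/min. The optimal diet is the largest prefix of this list for which every included type satisfies E_i/h_i > R on the types above it.
Rate on top 1: 260. berries: 305 > 260 → include.
Rate on top 2: 277.5. ground squirrels: 88 < 277.5 → exclude; stop.
Optimal diet: carrion scraps, berries — 2 of 4 types.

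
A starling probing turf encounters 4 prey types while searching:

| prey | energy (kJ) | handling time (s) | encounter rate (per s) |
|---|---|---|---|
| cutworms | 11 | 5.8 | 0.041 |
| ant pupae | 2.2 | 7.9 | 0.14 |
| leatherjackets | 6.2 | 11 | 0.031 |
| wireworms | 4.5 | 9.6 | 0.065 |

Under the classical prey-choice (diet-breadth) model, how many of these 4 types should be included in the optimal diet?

Profitabilities (E/h, kJ/s): cutworms 1.9, leatherjackets 0.564, wireworms 0.469, ant pupae 0.278. Add prey in this order while the next type's profitability exceeds the intake rate on those already taken.
Rate on top 1: 0.3644. leatherjackets: 0.564 > 0.3644 → include.
Rate on top 2: 0.4074. wireworms: 0.469 > 0.4074 → include.
Rate on top 3: 0.4248. ant pupae: 0.278 < 0.4248 → exclude; stop.
Optimal diet: cutworms, leatherjackets, wireworms — 3 of 4 types.

3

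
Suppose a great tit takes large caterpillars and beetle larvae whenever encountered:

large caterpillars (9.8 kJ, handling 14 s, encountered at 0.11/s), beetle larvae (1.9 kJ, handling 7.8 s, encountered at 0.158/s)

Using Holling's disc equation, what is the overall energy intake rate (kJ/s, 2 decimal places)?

Energy encountered per unit search time: 0.11×9.8 + 0.158×1.9 = 1.378 kJ/s.
Handling time per unit search time: 0.11×14 + 0.158×7.8 = 2.772.
Rate = 1.378/(1 + 2.772) = 0.3653 kJ/s.

0.37 kJ/s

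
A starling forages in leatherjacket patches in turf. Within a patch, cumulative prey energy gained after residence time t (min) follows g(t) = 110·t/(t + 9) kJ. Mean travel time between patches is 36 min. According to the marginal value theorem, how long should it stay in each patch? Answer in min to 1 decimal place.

18.0 min

Maximise g(t)/(T+t): set derivative to zero → g'(t)(T+t) = g(t).
g'(t) = 110·9/(t + 9)². Setting 110·9/(t+9)² = 110t/[(t+9)(36+t)] gives 9(36+t) = t(t+9), so t² = 9×36 = 324.
t* = √324 = 18 min.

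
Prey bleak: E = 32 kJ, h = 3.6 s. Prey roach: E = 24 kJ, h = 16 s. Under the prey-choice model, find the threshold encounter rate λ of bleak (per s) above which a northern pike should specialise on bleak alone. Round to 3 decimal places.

Drop roach once their profitability E₂/h₂ falls below the rate achievable on bleak alone: E₂/h₂ = λE₁/(1 + λh₁).
Solve for λ: λE₁h₂ = E₂(1 + λh₁) → λ(E₁h₂ − E₂h₁) = E₂ → λ = E₂/(E₁h₂ − E₂h₁).
λ = 24/(32×16 − 24×3.6) = 24/425.6 = 0.05639 per s.

0.056 per s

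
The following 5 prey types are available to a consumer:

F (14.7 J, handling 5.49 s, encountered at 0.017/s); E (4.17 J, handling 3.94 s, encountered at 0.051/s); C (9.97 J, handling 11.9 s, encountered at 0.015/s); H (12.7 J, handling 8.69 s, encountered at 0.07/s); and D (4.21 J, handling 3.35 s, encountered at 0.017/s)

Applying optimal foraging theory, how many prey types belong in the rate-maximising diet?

E/h in descending order: F 2.68, H 1.46, D 1.26, E 1.06, C 0.838 J/s. The optimal diet is the largest prefix of this list for which every included type satisfies E_i/h_i > R on the types above it.
Rate on top 1: 0.2286. H: 1.46 > 0.2286 → include.
Rate on top 2: 0.6693. D: 1.26 > 0.6693 → include.
Rate on top 3: 0.6883. E: 1.06 > 0.6883 → include.
Rate on top 4: 0.7263. C: 0.838 > 0.7263 → include.
Optimal diet: F, H, D, E, C — 5 of 5 types.

5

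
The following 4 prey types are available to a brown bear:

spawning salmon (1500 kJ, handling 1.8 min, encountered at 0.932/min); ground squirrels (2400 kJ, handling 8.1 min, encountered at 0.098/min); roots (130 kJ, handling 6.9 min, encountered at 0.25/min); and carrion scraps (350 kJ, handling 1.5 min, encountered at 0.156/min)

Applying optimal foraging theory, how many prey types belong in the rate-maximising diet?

Profitabilities (E/h, kJ/min): spawning salmon 833, ground squirrels 296, carrion scraps 233, roots 18.8. Add prey in this order while the next type's profitability exceeds the intake rate on those already taken.
Rate on top 1: 522.1. ground squirrels: 296 < 522.1 → exclude; stop.
Optimal diet: spawning salmon — 1 of 4 types.

1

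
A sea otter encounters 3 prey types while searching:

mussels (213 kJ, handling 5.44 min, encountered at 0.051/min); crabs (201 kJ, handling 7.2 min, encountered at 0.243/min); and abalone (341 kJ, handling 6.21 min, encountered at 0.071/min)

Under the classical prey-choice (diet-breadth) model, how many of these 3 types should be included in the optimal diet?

Rank by E/h (kJ/min): abalone 54.9, mussels 39.2, crabs 27.9. Include each in turn until the next type's E/h falls below the running intake rate.
Rate on top 1: 16.8. mussels: 39.2 > 16.8 → include.
Rate on top 2: 20.41. crabs: 27.9 > 20.41 → include.
Optimal diet: abalone, mussels, crabs — 3 of 3 types.

3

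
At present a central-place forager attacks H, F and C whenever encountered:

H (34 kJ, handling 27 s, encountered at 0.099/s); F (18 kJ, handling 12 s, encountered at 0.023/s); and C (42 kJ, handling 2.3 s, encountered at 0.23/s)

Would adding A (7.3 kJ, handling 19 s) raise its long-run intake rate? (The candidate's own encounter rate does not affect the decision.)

Intake rate on the current diet: R = (0.099×34 + 0.023×18 + 0.23×42) / (1 + 0.099×27 + 0.023×12 + 0.23×2.3) = 13.44/4.478 = 3.001 kJ/s.
Profitability of A: 7.3/19 = 0.3842 kJ/s.
Since 0.3842 < R, time spent handling A is better spent searching.

No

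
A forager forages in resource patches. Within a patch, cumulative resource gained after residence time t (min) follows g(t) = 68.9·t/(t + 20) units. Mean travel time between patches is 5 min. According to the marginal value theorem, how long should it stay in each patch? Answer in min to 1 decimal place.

10.0 min

Maximise g(t)/(T+t): set derivative to zero → g'(t)(T+t) = g(t).
g'(t) = 68.9·20/(t + 20)². Setting 68.9·20/(t+20)² = 68.9t/[(t+20)(5+t)] gives 20(5+t) = t(t+20), so t² = 20×5 = 100.
t* = √100 = 10 min.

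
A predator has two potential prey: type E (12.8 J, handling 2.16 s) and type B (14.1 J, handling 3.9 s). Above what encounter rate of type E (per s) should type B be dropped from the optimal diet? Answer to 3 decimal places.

Drop type B once their profitability E₂/h₂ falls below the rate achievable on type E alone: E₂/h₂ = λE₁/(1 + λh₁).
Solve for λ: λE₁h₂ = E₂(1 + λh₁) → λ(E₁h₂ − E₂h₁) = E₂ → λ = E₂/(E₁h₂ − E₂h₁).
λ = 14.1/(12.8×3.9 − 14.1×2.16) = 14.1/19.46 = 0.7244 per s.

0.724 per s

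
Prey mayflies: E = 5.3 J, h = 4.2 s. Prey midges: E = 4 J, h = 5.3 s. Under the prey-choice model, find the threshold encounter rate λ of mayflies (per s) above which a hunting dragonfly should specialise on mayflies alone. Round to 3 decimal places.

The zero-one rule: include midges iff E₂/h₂ > λE₁/(1+λh₁). Equality gives the switch point.
λE₁h₂ = E₂ + λE₂h₁ ⇒ λ = E₂/(E₁h₂ − E₂h₁) = 4/(28.09 − 16.8) = 0.3543 per s.

0.354 per s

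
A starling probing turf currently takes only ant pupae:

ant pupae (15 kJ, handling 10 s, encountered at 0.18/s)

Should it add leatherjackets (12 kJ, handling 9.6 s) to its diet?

Current rate: (0.18×15)/(1 + 0.18×10) = 0.9643 kJ/s.
leatherjackets: E/h = 12/9.6 = 1.25 kJ/s.
1.25 > 0.9643, so adding leatherjackets raises the average — include it.

Yes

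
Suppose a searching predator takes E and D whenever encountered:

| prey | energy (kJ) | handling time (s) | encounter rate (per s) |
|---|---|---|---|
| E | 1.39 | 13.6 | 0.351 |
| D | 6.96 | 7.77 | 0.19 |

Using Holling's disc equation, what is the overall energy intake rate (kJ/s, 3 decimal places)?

0.250 kJ/s

R = Σλ_iE_i / (1 + Σλ_ih_i)
Numerator: 0.351×1.39 + 0.19×6.96 = 1.81
Denominator: 1 + 0.351×13.6 + 0.19×7.77 = 7.25
R = 1.81/7.25 = 0.2497 kJ/s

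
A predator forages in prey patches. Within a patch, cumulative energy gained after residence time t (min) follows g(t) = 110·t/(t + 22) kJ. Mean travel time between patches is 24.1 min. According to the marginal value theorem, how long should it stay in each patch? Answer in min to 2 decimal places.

23.03 min

Maximise g(t)/(T+t): set derivative to zero → g'(t)(T+t) = g(t).
g'(t) = 110·22/(t + 22)². Setting 110·22/(t+22)² = 110t/[(t+22)(24.1+t)] gives 22(24.1+t) = t(t+22), so t² = 22×24.1 = 530.2.
t* = √530.2 = 23.03 min.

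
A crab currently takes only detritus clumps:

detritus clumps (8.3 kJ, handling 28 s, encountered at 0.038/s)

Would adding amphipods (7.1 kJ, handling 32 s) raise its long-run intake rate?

Yes

Current rate: (0.038×8.3)/(1 + 0.038×28) = 0.1528 kJ/s.
amphipods: E/h = 7.1/32 = 0.2219 kJ/s.
Since 0.2219 > R, including amphipods increases the long-run rate.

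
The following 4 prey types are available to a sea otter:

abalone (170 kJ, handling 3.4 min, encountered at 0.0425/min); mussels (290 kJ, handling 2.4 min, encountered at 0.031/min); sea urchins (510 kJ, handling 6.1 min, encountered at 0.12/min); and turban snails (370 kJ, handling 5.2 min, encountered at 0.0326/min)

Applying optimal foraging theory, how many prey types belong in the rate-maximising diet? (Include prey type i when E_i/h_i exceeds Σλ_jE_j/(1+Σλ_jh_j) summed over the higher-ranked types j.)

Profitabilities (E/h, kJ/min): mussels 121, sea urchins 83.6, turban snails 71.2, abalone 50. Add prey in this order while the next type's profitability exceeds the intake rate on those already taken.
Rate on top 1: 8.367. sea urchins: 83.6 > 8.367 → include.
Rate on top 2: 38.86. turban snails: 71.2 > 38.86 → include.
Rate on top 3: 41.63. abalone: 50 > 41.63 → include.
Optimal diet: mussels, sea urchins, turban snails, abalone — 4 of 4 types.

4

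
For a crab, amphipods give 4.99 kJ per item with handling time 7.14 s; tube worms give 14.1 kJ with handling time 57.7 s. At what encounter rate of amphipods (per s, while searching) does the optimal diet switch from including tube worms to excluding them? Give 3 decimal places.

0.075 per s

Drop tube worms once their profitability E₂/h₂ falls below the rate achievable on amphipods alone: E₂/h₂ = λE₁/(1 + λh₁).
Solve for λ: λE₁h₂ = E₂(1 + λh₁) → λ(E₁h₂ − E₂h₁) = E₂ → λ = E₂/(E₁h₂ − E₂h₁).
λ = 14.1/(4.99×57.7 − 14.1×7.14) = 14.1/187.2 = 0.0753 per s.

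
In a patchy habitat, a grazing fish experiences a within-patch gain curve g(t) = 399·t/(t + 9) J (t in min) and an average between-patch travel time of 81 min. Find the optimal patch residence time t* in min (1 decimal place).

By the marginal value theorem, leave when the instantaneous gain rate g'(t) equals the habitat-wide average g(t)/(T + t).
g'(t) = 399·9/(t + 9)². Setting 399·9/(t+9)² = 399t/[(t+9)(81+t)] gives 9(81+t) = t(t+9), so t² = 9×81 = 729.
t* = √729 = 27 min.

27.0 min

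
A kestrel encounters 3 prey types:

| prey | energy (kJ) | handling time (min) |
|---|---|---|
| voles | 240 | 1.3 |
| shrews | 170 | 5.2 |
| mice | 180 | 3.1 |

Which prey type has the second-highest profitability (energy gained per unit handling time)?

In descending order of E/h:
voles: 240/1.3 = 185 kJ/min
mice: 180/3.1 = 58.1 kJ/min
shrews: 170/5.2 = 32.7 kJ/min

mice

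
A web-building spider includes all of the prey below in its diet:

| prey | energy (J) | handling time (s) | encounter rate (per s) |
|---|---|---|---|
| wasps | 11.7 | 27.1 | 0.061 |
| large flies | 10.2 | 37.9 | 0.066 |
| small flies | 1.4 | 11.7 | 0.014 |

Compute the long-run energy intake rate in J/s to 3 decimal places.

0.264 J/s

Energy encountered per unit search time: 0.061×11.7 + 0.066×10.2 + 0.014×1.4 = 1.406 J/s.
Handling time per unit search time: 0.061×27.1 + 0.066×37.9 + 0.014×11.7 = 4.318.
Rate = 1.406/(1 + 4.318) = 0.2645 J/s.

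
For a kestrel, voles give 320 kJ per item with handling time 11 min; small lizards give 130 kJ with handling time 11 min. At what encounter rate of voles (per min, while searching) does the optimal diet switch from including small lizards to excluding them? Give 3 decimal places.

At the threshold, the rate on voles alone equals the profitability of small lizards: λ·320/(1 + λ·11) = 130/11 = 11.82.
Rearranging, λ(320 − 11.82×11) = 11.82, so λ = 11.82/190 = 0.0622 per min.

0.062 per min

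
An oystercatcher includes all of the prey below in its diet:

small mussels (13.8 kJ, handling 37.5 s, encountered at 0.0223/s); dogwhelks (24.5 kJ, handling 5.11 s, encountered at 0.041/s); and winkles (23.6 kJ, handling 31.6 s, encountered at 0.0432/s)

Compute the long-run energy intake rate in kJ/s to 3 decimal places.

0.684 kJ/s

R = (0.0223×13.8 + 0.041×24.5 + 0.0432×23.6) / (1 + 0.0223×37.5 + 0.041×5.11 + 0.0432×31.6) = 2.332/3.411 = 0.6836 kJ/s.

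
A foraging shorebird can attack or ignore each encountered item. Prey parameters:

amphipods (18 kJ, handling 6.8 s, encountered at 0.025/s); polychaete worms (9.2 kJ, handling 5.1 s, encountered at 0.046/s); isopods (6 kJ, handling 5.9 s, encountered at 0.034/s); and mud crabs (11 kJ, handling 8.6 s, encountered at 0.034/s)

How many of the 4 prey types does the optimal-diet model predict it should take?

Rank by E/h (kJ/s): amphipods 2.65, polychaete worms 1.8, mud crabs 1.28, isopods 1.02. Include each in turn until the next type's E/h falls below the running intake rate.
Rate on top 1: 0.3846. polychaete worms: 1.8 > 0.3846 → include.
Rate on top 2: 0.6217. mud crabs: 1.28 > 0.6217 → include.
Rate on top 3: 0.7349. isopods: 1.02 > 0.7349 → include.
Optimal diet: amphipods, polychaete worms, mud crabs, isopods — 4 of 4 types.

4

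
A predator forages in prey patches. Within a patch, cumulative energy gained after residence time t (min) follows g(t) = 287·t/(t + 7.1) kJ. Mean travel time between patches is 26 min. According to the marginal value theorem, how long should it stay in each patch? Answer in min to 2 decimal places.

Maximise g(t)/(T+t): set derivative to zero → g'(t)(T+t) = g(t).
g'(t) = 287·7.1/(t + 7.1)². Setting 287·7.1/(t+7.1)² = 287t/[(t+7.1)(26+t)] gives 7.1(26+t) = t(t+7.1), so t² = 7.1×26 = 184.6.
t* = √184.6 = 13.59 min.

13.59 min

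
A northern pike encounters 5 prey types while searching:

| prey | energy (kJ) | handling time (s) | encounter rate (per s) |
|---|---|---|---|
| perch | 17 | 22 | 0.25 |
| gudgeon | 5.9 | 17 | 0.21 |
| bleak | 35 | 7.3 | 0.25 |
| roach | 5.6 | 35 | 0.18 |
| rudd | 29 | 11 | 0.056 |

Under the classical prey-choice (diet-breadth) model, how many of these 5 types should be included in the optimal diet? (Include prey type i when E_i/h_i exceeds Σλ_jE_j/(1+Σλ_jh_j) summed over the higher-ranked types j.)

1

Profitabilities (E/h, kJ/s): bleak 4.79, rudd 2.64, perch 0.773, gudgeon 0.347, roach 0.16. Add prey in this order while the next type's profitability exceeds the intake rate on those already taken.
Rate on top 1: 3.097. rudd: 2.64 < 3.097 → exclude; stop.
Optimal diet: bleak — 1 of 5 types.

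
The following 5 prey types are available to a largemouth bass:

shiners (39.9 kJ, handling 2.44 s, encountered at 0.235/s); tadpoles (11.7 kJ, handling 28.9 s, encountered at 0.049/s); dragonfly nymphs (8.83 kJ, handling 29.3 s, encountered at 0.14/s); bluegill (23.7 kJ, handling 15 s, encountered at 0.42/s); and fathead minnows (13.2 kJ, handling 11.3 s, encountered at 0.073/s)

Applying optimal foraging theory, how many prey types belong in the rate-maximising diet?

Profitabilities (E/h, kJ/s): shiners 16.4, bluegill 1.58, fathead minnows 1.17, tadpoles 0.405, dragonfly nymphs 0.301. Add prey in this order while the next type's profitability exceeds the intake rate on those already taken.
Rate on top 1: 5.959. bluegill: 1.58 < 5.959 → exclude; stop.
Optimal diet: shiners — 1 of 5 types.

1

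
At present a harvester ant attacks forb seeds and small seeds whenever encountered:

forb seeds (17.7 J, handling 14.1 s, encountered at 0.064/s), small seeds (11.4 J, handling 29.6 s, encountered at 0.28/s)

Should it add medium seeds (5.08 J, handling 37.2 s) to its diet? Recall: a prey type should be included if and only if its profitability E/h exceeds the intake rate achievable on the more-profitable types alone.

No

On forb seeds and small seeds alone, R = ΣλE/(1+Σλh) = 4.325/10.19 = 0.4244 J/s.
Profitability of medium seeds: 5.08/37.2 = 0.1366 J/s.
0.1366 < 0.4244, so adding medium seeds would lower the average — exclude it.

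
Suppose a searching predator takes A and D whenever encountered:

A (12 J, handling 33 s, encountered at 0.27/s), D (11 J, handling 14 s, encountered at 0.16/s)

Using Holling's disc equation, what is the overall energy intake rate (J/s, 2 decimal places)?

Energy encountered per unit search time: 0.27×12 + 0.16×11 = 5 J/s.
Handling time per unit search time: 0.27×33 + 0.16×14 = 11.15.
Rate = 5/(1 + 11.15) = 0.4115 J/s.

0.41 J/s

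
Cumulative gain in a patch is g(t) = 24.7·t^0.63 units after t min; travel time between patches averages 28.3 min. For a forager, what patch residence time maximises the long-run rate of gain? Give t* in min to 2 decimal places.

By the marginal value theorem, leave when the instantaneous gain rate g'(t) equals the habitat-wide average g(t)/(T + t).
g'(t) = 0.63·24.7·t^-0.37. Setting 0.63·24.7·t^-0.37 = 24.7·t^0.63/(28.3+t) gives 0.63(28.3+t) = t, so 0.37·t = 0.63×28.3.
t* = 0.63×28.3/0.37 = 48.19 min.

48.19 min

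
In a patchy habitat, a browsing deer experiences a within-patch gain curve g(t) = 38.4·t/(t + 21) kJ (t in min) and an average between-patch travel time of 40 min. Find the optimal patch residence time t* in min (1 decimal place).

By the marginal value theorem, leave when the instantaneous gain rate g'(t) equals the habitat-wide average g(t)/(T + t).
g'(t) = 38.4·21/(t + 21)². Setting 38.4·21/(t+21)² = 38.4t/[(t+21)(40+t)] gives 21(40+t) = t(t+21), so t² = 21×40 = 840.
t* = √840 = 28.98 min.

29.0 min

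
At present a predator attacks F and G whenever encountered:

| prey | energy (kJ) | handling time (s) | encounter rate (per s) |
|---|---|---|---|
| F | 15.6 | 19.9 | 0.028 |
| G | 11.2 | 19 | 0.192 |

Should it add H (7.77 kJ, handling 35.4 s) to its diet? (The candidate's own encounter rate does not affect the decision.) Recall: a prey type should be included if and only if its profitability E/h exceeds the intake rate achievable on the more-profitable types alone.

No

On F and G alone, R = ΣλE/(1+Σλh) = 2.587/5.205 = 0.497 kJ/s.
H: E/h = 7.77/35.4 = 0.2195 kJ/s.
0.2195 < 0.497, so adding H would lower the average — exclude it.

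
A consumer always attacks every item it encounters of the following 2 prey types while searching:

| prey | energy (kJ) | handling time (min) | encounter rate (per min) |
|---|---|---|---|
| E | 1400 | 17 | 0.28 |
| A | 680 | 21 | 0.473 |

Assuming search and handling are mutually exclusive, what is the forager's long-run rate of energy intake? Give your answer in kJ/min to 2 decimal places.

45.48 kJ/min

Energy encountered per unit search time: 0.28×1400 + 0.473×680 = 713.6 kJ/min.
Handling time per unit search time: 0.28×17 + 0.473×21 = 14.69.
Rate = 713.6/(1 + 14.69) = 45.48 kJ/min.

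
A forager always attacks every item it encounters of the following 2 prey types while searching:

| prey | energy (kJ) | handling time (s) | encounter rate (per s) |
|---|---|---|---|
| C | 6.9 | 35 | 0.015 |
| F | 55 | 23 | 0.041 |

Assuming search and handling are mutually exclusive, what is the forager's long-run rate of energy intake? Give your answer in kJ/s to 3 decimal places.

R = Σλ_iE_i / (1 + Σλ_ih_i)
Numerator: 0.015×6.9 + 0.041×55 = 2.358
Denominator: 1 + 0.015×35 + 0.041×23 = 2.468
R = 2.358/2.468 = 0.9556 kJ/s

0.956 kJ/s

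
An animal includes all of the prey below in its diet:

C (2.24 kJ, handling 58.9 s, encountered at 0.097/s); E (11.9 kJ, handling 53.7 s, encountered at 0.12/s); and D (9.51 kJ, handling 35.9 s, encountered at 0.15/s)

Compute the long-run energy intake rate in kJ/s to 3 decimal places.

R = (0.097×2.24 + 0.12×11.9 + 0.15×9.51) / (1 + 0.097×58.9 + 0.12×53.7 + 0.15×35.9) = 3.072/18.54 = 0.1657 kJ/s.

0.166 kJ/s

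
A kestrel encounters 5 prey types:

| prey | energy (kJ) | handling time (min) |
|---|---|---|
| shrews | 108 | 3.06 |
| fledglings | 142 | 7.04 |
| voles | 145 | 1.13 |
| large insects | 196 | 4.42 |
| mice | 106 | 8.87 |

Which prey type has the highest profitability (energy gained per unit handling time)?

Profitability E/h (kJ/min): shrews = 108/3.06 = 35.3, fledglings = 142/7.04 = 20.2, voles = 145/1.13 = 128, large insects = 196/4.42 = 44.3, mice = 106/8.87 = 12.
Ranked: voles > large insects > shrews > fledglings > mice.

voles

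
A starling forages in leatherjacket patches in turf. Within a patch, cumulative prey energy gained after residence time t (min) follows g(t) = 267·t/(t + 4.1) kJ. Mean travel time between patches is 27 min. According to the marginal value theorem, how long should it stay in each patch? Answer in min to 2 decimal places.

10.52 min

Optimal t* satisfies g'(t*) = g(t*)/(T + t*).
g'(t) = 267·4.1/(t + 4.1)². Setting 267·4.1/(t+4.1)² = 267t/[(t+4.1)(27+t)] gives 4.1(27+t) = t(t+4.1), so t² = 4.1×27 = 110.7.
t* = √110.7 = 10.52 min.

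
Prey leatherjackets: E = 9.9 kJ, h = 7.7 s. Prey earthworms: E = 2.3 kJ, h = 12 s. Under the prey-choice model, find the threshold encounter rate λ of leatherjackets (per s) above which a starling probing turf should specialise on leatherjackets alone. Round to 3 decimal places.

At the threshold, the rate on leatherjackets alone equals the profitability of earthworms: λ·9.9/(1 + λ·7.7) = 2.3/12 = 0.1917.
Rearranging, λ(9.9 − 0.1917×7.7) = 0.1917, so λ = 0.1917/8.424 = 0.02275 per s.

0.023 per s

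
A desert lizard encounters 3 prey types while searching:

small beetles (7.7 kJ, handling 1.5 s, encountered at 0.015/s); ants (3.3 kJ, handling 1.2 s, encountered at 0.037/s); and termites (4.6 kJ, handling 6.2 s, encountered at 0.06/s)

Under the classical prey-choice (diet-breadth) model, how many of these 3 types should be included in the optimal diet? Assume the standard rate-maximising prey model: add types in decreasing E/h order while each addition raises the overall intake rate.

3

E/h in descending order: small beetles 5.13, ants 2.75, termites 0.742 kJ/s. The optimal diet is the largest prefix of this list for which every included type satisfies E_i/h_i > R on the types above it.
Rate on top 1: 0.113. ants: 2.75 > 0.113 → include.
Rate on top 2: 0.2227. termites: 0.742 > 0.2227 → include.
Optimal diet: small beetles, ants, termites — 3 of 3 types.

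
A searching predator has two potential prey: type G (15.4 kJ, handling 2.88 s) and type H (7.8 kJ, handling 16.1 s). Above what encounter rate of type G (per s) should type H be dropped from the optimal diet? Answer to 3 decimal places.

Drop type H once their profitability E₂/h₂ falls below the rate achievable on type G alone: E₂/h₂ = λE₁/(1 + λh₁).
Solve for λ: λE₁h₂ = E₂(1 + λh₁) → λ(E₁h₂ − E₂h₁) = E₂ → λ = E₂/(E₁h₂ − E₂h₁).
λ = 7.8/(15.4×16.1 − 7.8×2.88) = 7.8/225.5 = 0.03459 per s.

0.035 per s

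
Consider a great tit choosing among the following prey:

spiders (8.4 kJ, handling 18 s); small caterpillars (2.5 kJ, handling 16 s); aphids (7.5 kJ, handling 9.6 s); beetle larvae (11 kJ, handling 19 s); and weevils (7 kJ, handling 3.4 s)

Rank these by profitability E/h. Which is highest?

In descending order of E/h:
weevils: 7/3.4 = 2.06 kJ/s
aphids: 7.5/9.6 = 0.781 kJ/s
beetle larvae: 11/19 = 0.579 kJ/s
spiders: 8.4/18 = 0.467 kJ/s
small caterpillars: 2.5/16 = 0.156 kJ/s

weevils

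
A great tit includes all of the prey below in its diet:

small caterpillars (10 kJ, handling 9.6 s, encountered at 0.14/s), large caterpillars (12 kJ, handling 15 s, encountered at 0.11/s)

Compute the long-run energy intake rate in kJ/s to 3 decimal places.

R = (0.14×10 + 0.11×12) / (1 + 0.14×9.6 + 0.11×15) = 2.72/3.994 = 0.681 kJ/s.

0.681 kJ/s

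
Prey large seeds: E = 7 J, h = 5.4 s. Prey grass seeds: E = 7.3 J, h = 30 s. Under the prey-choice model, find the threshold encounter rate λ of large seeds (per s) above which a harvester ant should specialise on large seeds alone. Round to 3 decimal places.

The zero-one rule: include grass seeds iff E₂/h₂ > λE₁/(1+λh₁). Equality gives the switch point.
λE₁h₂ = E₂ + λE₂h₁ ⇒ λ = E₂/(E₁h₂ − E₂h₁) = 7.3/(210 − 39.42) = 0.0428 per s.

0.043 per s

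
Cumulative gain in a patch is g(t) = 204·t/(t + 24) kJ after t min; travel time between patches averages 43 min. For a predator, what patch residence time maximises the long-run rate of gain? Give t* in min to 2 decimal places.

32.12 min

Optimal t* satisfies g'(t*) = g(t*)/(T + t*).
g'(t) = 204·24/(t + 24)². Setting 204·24/(t+24)² = 204t/[(t+24)(43+t)] gives 24(43+t) = t(t+24), so t² = 24×43 = 1032.
t* = √1032 = 32.12 min.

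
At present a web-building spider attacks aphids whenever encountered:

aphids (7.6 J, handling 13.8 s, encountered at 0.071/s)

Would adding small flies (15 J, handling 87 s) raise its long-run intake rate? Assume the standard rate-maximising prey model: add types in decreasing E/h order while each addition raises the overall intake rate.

On aphids alone, R = ΣλE/(1+Σλh) = 0.5396/1.98 = 0.2726 J/s.
small flies: E/h = 15/87 = 0.1724 J/s.
Since 0.1724 < R, time spent handling small flies is better spent searching.

No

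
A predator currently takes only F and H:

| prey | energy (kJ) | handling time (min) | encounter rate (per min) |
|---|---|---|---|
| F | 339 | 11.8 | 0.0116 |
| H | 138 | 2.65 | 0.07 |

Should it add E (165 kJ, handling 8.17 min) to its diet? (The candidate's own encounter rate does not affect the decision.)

Current rate: (0.0116×339 + 0.07×138)/(1 + 0.0116×11.8 + 0.07×2.65) = 10.28 kJ/min.
E: E/h = 165/8.17 = 20.2 kJ/min.
20.2 > 10.28, so adding E raises the average — include it.

Yes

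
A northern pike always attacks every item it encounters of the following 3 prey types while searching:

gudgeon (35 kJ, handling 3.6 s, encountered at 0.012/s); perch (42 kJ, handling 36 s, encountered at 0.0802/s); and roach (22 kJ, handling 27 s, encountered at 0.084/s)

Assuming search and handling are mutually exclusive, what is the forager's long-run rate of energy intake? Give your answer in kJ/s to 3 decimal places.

0.909 kJ/s

R = (0.012×35 + 0.0802×42 + 0.084×22) / (1 + 0.012×3.6 + 0.0802×36 + 0.084×27) = 5.636/6.198 = 0.9093 kJ/s.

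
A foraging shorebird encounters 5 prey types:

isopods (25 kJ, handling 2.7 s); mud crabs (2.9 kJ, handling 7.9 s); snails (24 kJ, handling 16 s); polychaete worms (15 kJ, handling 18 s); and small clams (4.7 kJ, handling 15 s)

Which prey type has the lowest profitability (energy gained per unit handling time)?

small clams

Profitability E/h (kJ/s): isopods = 25/2.7 = 9.26, mud crabs = 2.9/7.9 = 0.367, snails = 24/16 = 1.5, polychaete worms = 15/18 = 0.833, small clams = 4.7/15 = 0.313.
Ranked: isopods > snails > polychaete worms > mud crabs > small clams.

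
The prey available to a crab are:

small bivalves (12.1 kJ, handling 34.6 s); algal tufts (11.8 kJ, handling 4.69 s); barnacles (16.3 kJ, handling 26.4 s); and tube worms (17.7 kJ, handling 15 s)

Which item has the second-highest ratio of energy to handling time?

Profitability E/h (kJ/s): small bivalves = 12.1/34.6 = 0.35, algal tufts = 11.8/4.69 = 2.52, barnacles = 16.3/26.4 = 0.617, tube worms = 17.7/15 = 1.18.
Ranked: algal tufts > tube worms > barnacles > small bivalves.

tube worms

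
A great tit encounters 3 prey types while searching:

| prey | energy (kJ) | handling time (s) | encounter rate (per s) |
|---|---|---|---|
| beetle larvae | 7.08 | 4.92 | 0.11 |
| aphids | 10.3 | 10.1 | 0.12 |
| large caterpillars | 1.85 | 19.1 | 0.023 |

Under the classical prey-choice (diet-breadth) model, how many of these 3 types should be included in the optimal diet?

2

Rank by E/h (kJ/s): beetle larvae 1.44, aphids 1.02, large caterpillars 0.0969. Include each in turn until the next type's E/h falls below the running intake rate.
Rate on top 1: 0.5053. aphids: 1.02 > 0.5053 → include.
Rate on top 2: 0.7318. large caterpillars: 0.0969 < 0.7318 → exclude; stop.
Optimal diet: beetle larvae, aphids — 2 of 3 types.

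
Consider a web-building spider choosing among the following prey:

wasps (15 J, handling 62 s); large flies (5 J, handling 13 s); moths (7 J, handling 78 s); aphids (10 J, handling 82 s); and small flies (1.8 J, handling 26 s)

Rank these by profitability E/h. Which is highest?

large flies

In descending order of E/h:
large flies: 5/13 = 0.385 J/s
wasps: 15/62 = 0.242 J/s
aphids: 10/82 = 0.122 J/s
moths: 7/78 = 0.0897 J/s
small flies: 1.8/26 = 0.0692 J/s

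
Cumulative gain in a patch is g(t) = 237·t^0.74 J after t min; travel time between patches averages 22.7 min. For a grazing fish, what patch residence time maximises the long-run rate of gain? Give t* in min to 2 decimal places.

64.61 min

By the marginal value theorem, leave when the instantaneous gain rate g'(t) equals the habitat-wide average g(t)/(T + t).
g'(t) = 0.74·237·t^-0.26. Setting 0.74·237·t^-0.26 = 237·t^0.74/(22.7+t) gives 0.74(22.7+t) = t, so 0.26·t = 0.74×22.7.
t* = 0.74×22.7/0.26 = 64.61 min.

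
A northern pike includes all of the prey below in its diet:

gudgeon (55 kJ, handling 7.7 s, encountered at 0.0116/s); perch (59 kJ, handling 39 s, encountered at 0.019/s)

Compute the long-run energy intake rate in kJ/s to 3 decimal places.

R = Σλ_iE_i / (1 + Σλ_ih_i)
Numerator: 0.0116×55 + 0.019×59 = 1.759
Denominator: 1 + 0.0116×7.7 + 0.019×39 = 1.83
R = 1.759/1.83 = 0.961 kJ/s

0.961 kJ/s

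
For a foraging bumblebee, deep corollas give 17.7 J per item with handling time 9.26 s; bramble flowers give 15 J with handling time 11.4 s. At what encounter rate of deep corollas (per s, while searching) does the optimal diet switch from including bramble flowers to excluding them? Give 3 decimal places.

0.239 per s

Drop bramble flowers once their profitability E₂/h₂ falls below the rate achievable on deep corollas alone: E₂/h₂ = λE₁/(1 + λh₁).
Solve for λ: λE₁h₂ = E₂(1 + λh₁) → λ(E₁h₂ − E₂h₁) = E₂ → λ = E₂/(E₁h₂ − E₂h₁).
λ = 15/(17.7×11.4 − 15×9.26) = 15/62.88 = 0.2385 per s.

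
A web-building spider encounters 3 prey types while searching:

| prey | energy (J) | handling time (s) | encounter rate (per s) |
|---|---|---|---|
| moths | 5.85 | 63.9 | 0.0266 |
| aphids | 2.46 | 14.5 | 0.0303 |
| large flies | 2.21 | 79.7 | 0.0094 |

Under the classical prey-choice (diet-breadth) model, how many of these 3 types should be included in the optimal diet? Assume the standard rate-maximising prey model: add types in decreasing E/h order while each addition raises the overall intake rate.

Profitabilities (E/h, J/s): aphids 0.17, moths 0.0915, large flies 0.0277. Add prey in this order while the next type's profitability exceeds the intake rate on those already taken.
Rate on top 1: 0.05179. moths: 0.0915 > 0.05179 → include.
Rate on top 2: 0.07332. large flies: 0.0277 < 0.07332 → exclude; stop.
Optimal diet: aphids, moths — 2 of 3 types.

2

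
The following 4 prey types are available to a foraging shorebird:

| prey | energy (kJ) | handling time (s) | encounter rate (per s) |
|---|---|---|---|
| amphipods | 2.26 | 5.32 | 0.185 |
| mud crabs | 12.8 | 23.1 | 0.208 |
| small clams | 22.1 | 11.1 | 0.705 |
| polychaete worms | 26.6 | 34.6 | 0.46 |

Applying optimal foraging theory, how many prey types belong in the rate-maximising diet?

E/h in descending order: small clams 1.99, polychaete worms 0.769, mud crabs 0.554, amphipods 0.425 kJ/s. The optimal diet is the largest prefix of this list for which every included type satisfies E_i/h_i > R on the types above it.
Rate on top 1: 1.765. polychaete worms: 0.769 < 1.765 → exclude; stop.
Optimal diet: small clams — 1 of 4 types.

1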